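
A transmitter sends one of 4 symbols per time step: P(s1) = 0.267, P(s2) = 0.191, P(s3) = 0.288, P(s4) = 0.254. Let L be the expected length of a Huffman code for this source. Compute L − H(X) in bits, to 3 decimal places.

0.016 bits

Entropy H = −Σ p log₂ p ≈ 1.9842 bits.
Huffman merges: 191/1000+127/500→89/200; 267/1000+36/125→111/200; 89/200+111/200→1. L = 2 ≈ 2.0000.
L − H = 2.0000 − 1.9842 = 0.016 bits.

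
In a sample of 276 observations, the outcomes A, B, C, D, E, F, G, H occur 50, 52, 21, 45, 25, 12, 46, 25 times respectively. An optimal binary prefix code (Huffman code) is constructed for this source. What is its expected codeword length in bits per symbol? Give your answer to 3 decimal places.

Probabilities are the counts divided by 276.
Repeatedly combine the two least-probable nodes; the expected code length is the sum of the merged weights.
merge 1/23 + 7/92 → 11/92
merge 25/276 + 25/276 → 25/138
merge 11/92 + 15/92 → 13/46
merge 1/6 + 25/138 → 8/23
merge 25/138 + 13/69 → 17/46
merge 13/46 + 8/23 → 29/46
merge 17/46 + 29/46 → 1
L = 11/92 + 25/138 + 13/46 + 8/23 + 17/46 + 29/46 + 1 = 809/276 ≈ 2.931 bits/symbol.

2.931 bits/symbol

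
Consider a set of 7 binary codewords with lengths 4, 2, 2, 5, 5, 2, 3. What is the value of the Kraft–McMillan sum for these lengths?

1

With common denominator 2^5 = 32: Σ 2^(−ℓᵢ) = 2/32 + 8/32 + 8/32 + 1/32 + 1/32 + 8/32 + 4/32 = 32/32 = 1.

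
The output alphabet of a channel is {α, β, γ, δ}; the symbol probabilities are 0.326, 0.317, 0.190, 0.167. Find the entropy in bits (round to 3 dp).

H = −Σ pᵢ log₂ pᵢ.
−0.326·log₂(0.326) = 0.5272
−0.317·log₂(0.317) = 0.5254
−0.190·log₂(0.190) = 0.4552
−0.167·log₂(0.167) = 0.4312
Sum ≈ 1.9390 → 1.939 bits.

1.939 bits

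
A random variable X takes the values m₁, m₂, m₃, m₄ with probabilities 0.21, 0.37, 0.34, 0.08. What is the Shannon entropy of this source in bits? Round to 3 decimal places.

H = −Σ pᵢ log₂ pᵢ.
−0.21·log₂(0.21) = 0.4728
−0.37·log₂(0.37) = 0.5307
−0.34·log₂(0.34) = 0.5292
−0.08·log₂(0.08) = 0.2915
Sum ≈ 1.8242 → 1.824 bits.

1.824 bits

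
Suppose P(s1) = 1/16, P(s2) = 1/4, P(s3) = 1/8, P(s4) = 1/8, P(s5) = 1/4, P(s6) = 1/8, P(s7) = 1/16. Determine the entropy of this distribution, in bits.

Each probability is a power of 1/2, so log₂(1/p) is an integer.
H = Σ p·log₂(1/p) = 1/16·4 + 1/4·2 + 1/8·3 + 1/8·3 + 1/4·2 + 1/8·3 + 1/16·4 = 2.625 bits.

2.625 bits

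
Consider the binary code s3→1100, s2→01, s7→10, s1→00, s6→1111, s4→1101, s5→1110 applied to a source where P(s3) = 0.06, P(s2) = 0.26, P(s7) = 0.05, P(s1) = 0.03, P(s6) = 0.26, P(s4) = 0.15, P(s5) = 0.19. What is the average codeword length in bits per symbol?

3.32 bits/symbol

L̄ = Σ pᵢ·ℓᵢ = 0.06·4 + 0.26·2 + 0.05·2 + 0.03·2 + 0.26·4 + 0.15·4 + 0.19·4 = 3.32 bits/symbol.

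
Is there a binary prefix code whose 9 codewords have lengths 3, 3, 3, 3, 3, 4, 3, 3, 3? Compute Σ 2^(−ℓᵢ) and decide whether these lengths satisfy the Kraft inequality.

With common denominator 2^4 = 16: Σ 2^(−ℓᵢ) = 2/16 + 2/16 + 2/16 + 2/16 + 2/16 + 1/16 + 2/16 + 2/16 + 2/16 = 17/16 = 1.0625.
Kraft's inequality requires Σ ≤ 1; here Σ = 1.0625 > 1, so no such prefix code exists.

1.0625; no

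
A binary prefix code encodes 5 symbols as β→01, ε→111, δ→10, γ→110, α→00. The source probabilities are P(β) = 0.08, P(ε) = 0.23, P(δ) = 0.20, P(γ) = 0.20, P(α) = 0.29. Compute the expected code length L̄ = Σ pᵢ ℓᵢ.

L̄ = Σ pᵢ·ℓᵢ = 0.08·2 + 0.23·3 + 0.20·2 + 0.20·3 + 0.29·2 = 2.43 bits/symbol.

2.43 bits/symbol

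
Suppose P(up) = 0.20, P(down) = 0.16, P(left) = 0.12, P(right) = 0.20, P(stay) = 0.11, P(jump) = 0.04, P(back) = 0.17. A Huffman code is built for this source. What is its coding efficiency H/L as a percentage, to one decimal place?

Entropy H = −Σ p log₂ p ≈ 2.6895 bits.
Huffman merges: 1/25+11/100→3/20; 3/25+3/20→27/100; 4/25+17/100→33/100; 1/5+1/5→2/5; 27/100+33/100→3/5; 2/5+3/5→1. L = 11/4 ≈ 2.7500.
Efficiency = H/L = 2.6895/2.7500 = 97.8%.

97.8%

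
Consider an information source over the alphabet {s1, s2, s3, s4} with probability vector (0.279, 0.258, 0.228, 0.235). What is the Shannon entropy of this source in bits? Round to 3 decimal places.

1.995 bits

H = −Σ pᵢ log₂ pᵢ.
−0.279·log₂(0.279) = 0.5138
−0.258·log₂(0.258) = 0.5043
−0.228·log₂(0.228) = 0.4863
−0.235·log₂(0.235) = 0.4910
Sum ≈ 1.9954 → 1.995 bits.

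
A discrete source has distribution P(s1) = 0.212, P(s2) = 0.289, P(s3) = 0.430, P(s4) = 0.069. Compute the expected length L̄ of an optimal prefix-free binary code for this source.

Repeatedly combine the two least-probable nodes; the expected code length is the sum of the merged weights.
merge 69/1000 + 53/250 → 281/1000
merge 281/1000 + 289/1000 → 57/100
merge 43/100 + 57/100 → 1
L = 281/1000 + 57/100 + 1 = 1851/1000 = 1.851 bits/symbol.

1.851 bits/symbol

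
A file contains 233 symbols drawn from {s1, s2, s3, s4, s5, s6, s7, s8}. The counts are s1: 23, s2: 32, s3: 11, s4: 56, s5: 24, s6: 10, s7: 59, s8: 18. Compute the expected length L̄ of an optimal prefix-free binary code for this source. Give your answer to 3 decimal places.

2.764 bits/symbol

Probabilities are the counts divided by 233.
Repeatedly combine the two least-probable nodes; the expected code length is the sum of the merged weights.
merge 10/233 + 11/233 → 21/233
merge 18/233 + 21/233 → 39/233
merge 23/233 + 24/233 → 47/233
merge 32/233 + 39/233 → 71/233
merge 47/233 + 56/233 → 103/233
merge 59/233 + 71/233 → 130/233
merge 103/233 + 130/233 → 1
L = 21/233 + 39/233 + 47/233 + 71/233 + 103/233 + 130/233 + 1 = 644/233 ≈ 2.764 bits/symbol.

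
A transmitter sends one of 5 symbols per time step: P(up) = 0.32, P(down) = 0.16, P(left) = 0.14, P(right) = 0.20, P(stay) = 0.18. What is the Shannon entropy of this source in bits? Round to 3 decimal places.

2.256 bits

H = −Σ pᵢ log₂ pᵢ.
−0.32·log₂(0.32) = 0.5260
−0.16·log₂(0.16) = 0.4230
−0.14·log₂(0.14) = 0.3971
−0.20·log₂(0.20) = 0.4644
−0.18·log₂(0.18) = 0.4453
Sum ≈ 2.2559 → 2.256 bits.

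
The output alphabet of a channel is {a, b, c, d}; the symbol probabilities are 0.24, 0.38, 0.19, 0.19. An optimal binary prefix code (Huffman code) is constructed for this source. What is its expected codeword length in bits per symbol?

2 bits/symbol

Repeatedly combine the two least-probable nodes; the expected code length is the sum of the merged weights.
merge 19/100 + 19/100 → 19/50
merge 6/25 + 19/50 → 31/50
merge 19/50 + 31/50 → 1
L = 19/50 + 31/50 + 1 = 2 bits/symbol.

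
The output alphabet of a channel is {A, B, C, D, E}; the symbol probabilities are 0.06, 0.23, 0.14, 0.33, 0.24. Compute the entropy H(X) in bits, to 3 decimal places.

H = −Σ pᵢ log₂ pᵢ.
−0.06·log₂(0.06) = 0.2435
−0.23·log₂(0.23) = 0.4877
−0.14·log₂(0.14) = 0.3971
−0.33·log₂(0.33) = 0.5278
−0.24·log₂(0.24) = 0.4941
Sum ≈ 2.1503 → 2.150 bits.

2.150 bits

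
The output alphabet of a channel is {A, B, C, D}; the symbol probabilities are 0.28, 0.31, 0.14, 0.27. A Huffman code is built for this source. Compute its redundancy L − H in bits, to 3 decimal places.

Entropy H = −Σ p log₂ p ≈ 1.9451 bits.
Huffman merges: 7/50+27/100→41/100; 7/25+31/100→59/100; 41/100+59/100→1. L = 2 ≈ 2.0000.
L − H = 2.0000 − 1.9451 = 0.055 bits.

0.055 bits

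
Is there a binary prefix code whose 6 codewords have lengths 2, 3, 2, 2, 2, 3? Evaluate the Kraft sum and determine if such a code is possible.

1.25; no

With common denominator 2^3 = 8: Σ 2^(−ℓᵢ) = 2/8 + 1/8 + 2/8 + 2/8 + 2/8 + 1/8 = 10/8 = 1.25.
Kraft's inequality requires Σ ≤ 1; here Σ = 1.25 > 1, so no such prefix code exists.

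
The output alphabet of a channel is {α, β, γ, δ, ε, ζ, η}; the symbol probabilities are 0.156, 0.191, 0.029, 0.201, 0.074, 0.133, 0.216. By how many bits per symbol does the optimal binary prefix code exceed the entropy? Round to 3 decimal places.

0.056 bits

Entropy H = −Σ p log₂ p ≈ 2.6303 bits.
Huffman merges: 29/1000+37/500→103/1000; 103/1000+133/1000→59/250; 39/250+191/1000→347/1000; 201/1000+27/125→417/1000; 59/250+347/1000→583/1000; 417/1000+583/1000→1. L = 1343/500 ≈ 2.6860.
L − H = 2.6860 − 2.6303 = 0.056 bits.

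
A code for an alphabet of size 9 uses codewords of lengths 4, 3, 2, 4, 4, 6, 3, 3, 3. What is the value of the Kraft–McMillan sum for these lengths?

0.953125

With common denominator 2^6 = 64: Σ 2^(−ℓᵢ) = 4/64 + 8/64 + 16/64 + 4/64 + 4/64 + 1/64 + 8/64 + 8/64 + 8/64 = 61/64 = 0.953125.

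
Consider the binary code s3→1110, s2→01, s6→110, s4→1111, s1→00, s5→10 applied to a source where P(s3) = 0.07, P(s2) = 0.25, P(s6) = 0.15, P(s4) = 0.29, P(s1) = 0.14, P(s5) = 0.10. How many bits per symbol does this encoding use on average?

2.87 bits/symbol

L̄ = Σ pᵢ·ℓᵢ = 0.07·4 + 0.25·2 + 0.15·3 + 0.29·4 + 0.14·2 + 0.10·2 = 2.87 bits/symbol.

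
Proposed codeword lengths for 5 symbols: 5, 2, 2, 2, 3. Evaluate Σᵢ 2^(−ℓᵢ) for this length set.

With common denominator 2^5 = 32: Σ 2^(−ℓᵢ) = 1/32 + 8/32 + 8/32 + 8/32 + 4/32 = 29/32 = 0.90625.

0.90625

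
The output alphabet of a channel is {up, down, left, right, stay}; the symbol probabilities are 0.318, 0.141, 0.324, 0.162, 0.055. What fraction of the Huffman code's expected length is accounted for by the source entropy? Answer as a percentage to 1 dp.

95.9%

Entropy H = −Σ p log₂ p ≈ 2.1065 bits.
Huffman merges: 11/200+141/1000→49/250; 81/500+49/250→179/500; 159/500+81/250→321/500; 179/500+321/500→1. L = 549/250 ≈ 2.1960.
Efficiency = H/L = 2.1065/2.1960 = 95.9%.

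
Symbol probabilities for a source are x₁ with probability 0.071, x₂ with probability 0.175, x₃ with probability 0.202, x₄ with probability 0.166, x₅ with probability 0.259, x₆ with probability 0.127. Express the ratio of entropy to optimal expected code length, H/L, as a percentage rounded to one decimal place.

Entropy H = −Σ p log₂ p ≈ 2.4901 bits.
Huffman merges: 71/1000+127/1000→99/500; 83/500+7/40→341/1000; 99/500+101/500→2/5; 259/1000+341/1000→3/5; 2/5+3/5→1. L = 2539/1000 ≈ 2.5390.
Efficiency = H/L = 2.4901/2.5390 = 98.1%.

98.1%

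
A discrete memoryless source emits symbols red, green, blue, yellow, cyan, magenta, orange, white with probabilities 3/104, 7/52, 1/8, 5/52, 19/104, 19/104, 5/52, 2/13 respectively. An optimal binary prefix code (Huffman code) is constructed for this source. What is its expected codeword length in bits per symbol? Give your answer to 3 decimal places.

2.942 bits/symbol

Repeatedly combine the two least-probable nodes; the expected code length is the sum of the merged weights.
merge 3/104 + 5/52 → 1/8
merge 5/52 + 1/8 → 23/104
merge 1/8 + 7/52 → 27/104
merge 2/13 + 19/104 → 35/104
merge 19/104 + 23/104 → 21/52
merge 27/104 + 35/104 → 31/52
merge 21/52 + 31/52 → 1
L = 1/8 + 23/104 + 27/104 + 35/104 + 21/52 + 31/52 + 1 = 153/52 ≈ 2.942 bits/symbol.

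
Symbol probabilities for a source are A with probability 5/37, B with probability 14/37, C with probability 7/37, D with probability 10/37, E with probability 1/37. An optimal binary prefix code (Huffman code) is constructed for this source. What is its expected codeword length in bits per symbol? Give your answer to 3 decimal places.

2.135 bits/symbol

Repeatedly combine the two least-probable nodes; the expected code length is the sum of the merged weights.
merge 1/37 + 5/37 → 6/37
merge 6/37 + 7/37 → 13/37
merge 10/37 + 13/37 → 23/37
merge 14/37 + 23/37 → 1
L = 6/37 + 13/37 + 23/37 + 1 = 79/37 ≈ 2.135 bits/symbol.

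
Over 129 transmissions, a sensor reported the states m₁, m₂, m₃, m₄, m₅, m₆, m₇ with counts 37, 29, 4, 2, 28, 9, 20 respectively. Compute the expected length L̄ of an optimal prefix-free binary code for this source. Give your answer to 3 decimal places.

2.434 bits/symbol

Probabilities are the counts divided by 129.
Repeatedly combine the two least-probable nodes; the expected code length is the sum of the merged weights.
merge 2/129 + 4/129 → 2/43
merge 2/43 + 3/43 → 5/43
merge 5/43 + 20/129 → 35/129
merge 28/129 + 29/129 → 19/43
merge 35/129 + 37/129 → 24/43
merge 19/43 + 24/43 → 1
L = 2/43 + 5/43 + 35/129 + 19/43 + 24/43 + 1 = 314/129 ≈ 2.434 bits/symbol.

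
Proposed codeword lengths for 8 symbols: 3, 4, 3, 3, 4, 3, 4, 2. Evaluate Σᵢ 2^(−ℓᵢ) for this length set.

With common denominator 2^4 = 16: Σ 2^(−ℓᵢ) = 2/16 + 1/16 + 2/16 + 2/16 + 1/16 + 2/16 + 1/16 + 4/16 = 15/16 = 0.9375.

0.9375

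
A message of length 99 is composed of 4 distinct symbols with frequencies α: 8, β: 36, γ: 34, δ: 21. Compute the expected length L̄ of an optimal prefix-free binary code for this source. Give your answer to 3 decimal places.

1.929 bits/symbol

Probabilities are the counts divided by 99.
Repeatedly combine the two least-probable nodes; the expected code length is the sum of the merged weights.
merge 8/99 + 7/33 → 29/99
merge 29/99 + 34/99 → 7/11
merge 4/11 + 7/11 → 1
L = 29/99 + 7/11 + 1 = 191/99 ≈ 1.929 bits/symbol.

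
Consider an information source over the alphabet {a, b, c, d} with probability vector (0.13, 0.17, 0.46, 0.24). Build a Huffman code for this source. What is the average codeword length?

Repeatedly combine the two least-probable nodes; the expected code length is the sum of the merged weights.
merge 13/100 + 17/100 → 3/10
merge 6/25 + 3/10 → 27/50
merge 23/50 + 27/50 → 1
L = 3/10 + 27/50 + 1 = 46/25 = 1.84 bits/symbol.

1.84 bits/symbol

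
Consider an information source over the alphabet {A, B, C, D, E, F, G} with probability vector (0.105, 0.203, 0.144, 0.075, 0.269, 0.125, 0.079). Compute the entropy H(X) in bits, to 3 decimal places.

2.665 bits

H = −Σ pᵢ log₂ pᵢ.
−0.105·log₂(0.105) = 0.3414
−0.203·log₂(0.203) = 0.4670
−0.144·log₂(0.144) = 0.4026
−0.075·log₂(0.075) = 0.2803
−0.269·log₂(0.269) = 0.5096
−0.125·log₂(0.125) = 0.3750
−0.079·log₂(0.079) = 0.2893
Sum ≈ 2.6651 → 2.665 bits.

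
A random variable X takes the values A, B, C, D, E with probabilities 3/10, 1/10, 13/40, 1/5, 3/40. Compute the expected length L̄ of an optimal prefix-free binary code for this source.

2.175 bits/symbol

Repeatedly combine the two least-probable nodes; the expected code length is the sum of the merged weights.
merge 3/40 + 1/10 → 7/40
merge 7/40 + 1/5 → 3/8
merge 3/10 + 13/40 → 5/8
merge 3/8 + 5/8 → 1
L = 7/40 + 3/8 + 5/8 + 1 = 87/40 = 2.175 bits/symbol.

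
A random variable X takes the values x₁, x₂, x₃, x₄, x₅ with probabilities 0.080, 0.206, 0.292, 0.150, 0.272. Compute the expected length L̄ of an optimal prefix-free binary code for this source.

Repeatedly combine the two least-probable nodes; the expected code length is the sum of the merged weights.
merge 2/25 + 3/20 → 23/100
merge 103/500 + 23/100 → 109/250
merge 34/125 + 73/250 → 141/250
merge 109/250 + 141/250 → 1
L = 23/100 + 109/250 + 141/250 + 1 = 223/100 = 2.23 bits/symbol.

2.23 bits/symbol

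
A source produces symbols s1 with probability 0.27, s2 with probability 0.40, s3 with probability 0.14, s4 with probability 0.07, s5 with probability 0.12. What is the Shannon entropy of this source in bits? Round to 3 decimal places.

H = −Σ pᵢ log₂ pᵢ.
−0.27·log₂(0.27) = 0.5100
−0.40·log₂(0.40) = 0.5288
−0.14·log₂(0.14) = 0.3971
−0.07·log₂(0.07) = 0.2686
−0.12·log₂(0.12) = 0.3671
Sum ≈ 2.0715 → 2.072 bits.

2.072 bits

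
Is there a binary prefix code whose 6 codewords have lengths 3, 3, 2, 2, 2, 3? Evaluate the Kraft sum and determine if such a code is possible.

1.125; no

With common denominator 2^3 = 8: Σ 2^(−ℓᵢ) = 1/8 + 1/8 + 2/8 + 2/8 + 2/8 + 1/8 = 9/8 = 1.125.
Kraft's inequality requires Σ ≤ 1; here Σ = 1.125 > 1, so no such prefix code exists.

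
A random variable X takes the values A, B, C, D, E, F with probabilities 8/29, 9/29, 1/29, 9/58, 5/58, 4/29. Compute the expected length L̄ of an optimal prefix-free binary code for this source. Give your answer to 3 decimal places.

Repeatedly combine the two least-probable nodes; the expected code length is the sum of the merged weights.
merge 1/29 + 5/58 → 7/58
merge 7/58 + 4/29 → 15/58
merge 9/58 + 15/58 → 12/29
merge 8/29 + 9/29 → 17/29
merge 12/29 + 17/29 → 1
L = 7/58 + 15/58 + 12/29 + 17/29 + 1 = 69/29 ≈ 2.379 bits/symbol.

2.379 bits/symbol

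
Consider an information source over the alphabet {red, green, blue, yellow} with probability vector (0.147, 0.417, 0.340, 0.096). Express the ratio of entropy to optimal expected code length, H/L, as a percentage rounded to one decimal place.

Entropy H = −Σ p log₂ p ≈ 1.7866 bits.
Huffman merges: 12/125+147/1000→243/1000; 243/1000+17/50→583/1000; 417/1000+583/1000→1. L = 913/500 ≈ 1.8260.
Efficiency = H/L = 1.7866/1.8260 = 97.8%.

97.8%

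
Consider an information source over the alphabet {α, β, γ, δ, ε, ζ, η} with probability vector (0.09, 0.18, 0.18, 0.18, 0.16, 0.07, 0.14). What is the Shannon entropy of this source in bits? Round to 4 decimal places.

H = −Σ pᵢ log₂ pᵢ.
−0.09·log₂(0.09) = 0.3127
−0.18·log₂(0.18) = 0.4453
−0.18·log₂(0.18) = 0.4453
−0.18·log₂(0.18) = 0.4453
−0.16·log₂(0.16) = 0.4230
−0.07·log₂(0.07) = 0.2686
−0.14·log₂(0.14) = 0.3971
Sum ≈ 2.7373 → 2.7373 bits.

2.7373 bits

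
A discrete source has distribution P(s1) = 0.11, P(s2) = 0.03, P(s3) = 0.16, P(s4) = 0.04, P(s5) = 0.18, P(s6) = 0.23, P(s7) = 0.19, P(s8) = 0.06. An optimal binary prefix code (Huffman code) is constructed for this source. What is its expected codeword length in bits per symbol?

Repeatedly combine the two least-probable nodes; the expected code length is the sum of the merged weights.
merge 3/100 + 1/25 → 7/100
merge 3/50 + 7/100 → 13/100
merge 11/100 + 13/100 → 6/25
merge 4/25 + 9/50 → 17/50
merge 19/100 + 23/100 → 21/50
merge 6/25 + 17/50 → 29/50
merge 21/50 + 29/50 → 1
L = 7/100 + 13/100 + 6/25 + 17/50 + 21/50 + 29/50 + 1 = 139/50 = 2.78 bits/symbol.

2.78 bits/symbol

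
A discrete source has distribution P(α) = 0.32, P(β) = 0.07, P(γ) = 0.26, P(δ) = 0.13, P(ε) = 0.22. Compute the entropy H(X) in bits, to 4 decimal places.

H = −Σ pᵢ log₂ pᵢ.
−0.32·log₂(0.32) = 0.5260
−0.07·log₂(0.07) = 0.2686
−0.26·log₂(0.26) = 0.5053
−0.13·log₂(0.13) = 0.3826
−0.22·log₂(0.22) = 0.4806
Sum ≈ 2.1631 → 2.1631 bits.

2.1631 bits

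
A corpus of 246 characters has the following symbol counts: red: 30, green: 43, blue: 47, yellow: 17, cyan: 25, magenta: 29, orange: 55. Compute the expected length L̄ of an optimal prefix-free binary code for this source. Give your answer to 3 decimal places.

Probabilities are the counts divided by 246.
Repeatedly combine the two least-probable nodes; the expected code length is the sum of the merged weights.
merge 17/246 + 25/246 → 7/41
merge 29/246 + 5/41 → 59/246
merge 7/41 + 43/246 → 85/246
merge 47/246 + 55/246 → 17/41
merge 59/246 + 85/246 → 24/41
merge 17/41 + 24/41 → 1
L = 7/41 + 59/246 + 85/246 + 17/41 + 24/41 + 1 = 113/41 ≈ 2.756 bits/symbol.

2.756 bits/symbol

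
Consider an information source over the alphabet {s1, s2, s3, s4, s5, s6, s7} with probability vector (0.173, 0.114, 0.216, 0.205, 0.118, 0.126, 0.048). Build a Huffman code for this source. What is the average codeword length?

Repeatedly combine the two least-probable nodes; the expected code length is the sum of the merged weights.
merge 6/125 + 57/500 → 81/500
merge 59/500 + 63/500 → 61/250
merge 81/500 + 173/1000 → 67/200
merge 41/200 + 27/125 → 421/1000
merge 61/250 + 67/200 → 579/1000
merge 421/1000 + 579/1000 → 1
L = 81/500 + 61/250 + 67/200 + 421/1000 + 579/1000 + 1 = 2741/1000 = 2.741 bits/symbol.

2.741 bits/symbol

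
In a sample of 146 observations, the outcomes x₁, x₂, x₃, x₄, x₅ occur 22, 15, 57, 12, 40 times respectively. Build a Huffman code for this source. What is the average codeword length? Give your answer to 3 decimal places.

Probabilities are the counts divided by 146.
Repeatedly combine the two least-probable nodes; the expected code length is the sum of the merged weights.
merge 6/73 + 15/146 → 27/146
merge 11/73 + 27/146 → 49/146
merge 20/73 + 49/146 → 89/146
merge 57/146 + 89/146 → 1
L = 27/146 + 49/146 + 89/146 + 1 = 311/146 ≈ 2.130 bits/symbol.

2.130 bits/symbol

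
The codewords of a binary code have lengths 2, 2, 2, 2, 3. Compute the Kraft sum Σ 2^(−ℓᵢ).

With common denominator 2^3 = 8: Σ 2^(−ℓᵢ) = 2/8 + 2/8 + 2/8 + 2/8 + 1/8 = 9/8 = 1.125.

1.125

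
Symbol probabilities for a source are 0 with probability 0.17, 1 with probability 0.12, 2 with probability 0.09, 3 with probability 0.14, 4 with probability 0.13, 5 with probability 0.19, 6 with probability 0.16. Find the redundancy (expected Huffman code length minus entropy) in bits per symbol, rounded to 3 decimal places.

0.038 bits

Entropy H = −Σ p log₂ p ≈ 2.7723 bits.
Huffman merges: 9/100+3/25→21/100; 13/100+7/50→27/100; 4/25+17/100→33/100; 19/100+21/100→2/5; 27/100+33/100→3/5; 2/5+3/5→1. L = 281/100 ≈ 2.8100.
L − H = 2.8100 − 2.7723 = 0.038 bits.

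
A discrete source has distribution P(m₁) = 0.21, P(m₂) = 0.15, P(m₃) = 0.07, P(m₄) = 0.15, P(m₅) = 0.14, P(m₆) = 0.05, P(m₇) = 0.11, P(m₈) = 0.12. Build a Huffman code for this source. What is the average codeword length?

Repeatedly combine the two least-probable nodes; the expected code length is the sum of the merged weights.
merge 1/20 + 7/100 → 3/25
merge 11/100 + 3/25 → 23/100
merge 3/25 + 7/50 → 13/50
merge 3/20 + 3/20 → 3/10
merge 21/100 + 23/100 → 11/25
merge 13/50 + 3/10 → 14/25
merge 11/25 + 14/25 → 1
L = 3/25 + 23/100 + 13/50 + 3/10 + 11/25 + 14/25 + 1 = 291/100 = 2.91 bits/symbol.

2.91 bits/symbol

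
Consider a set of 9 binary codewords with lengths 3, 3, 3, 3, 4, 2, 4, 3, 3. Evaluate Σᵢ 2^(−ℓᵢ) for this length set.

1.125

With common denominator 2^4 = 16: Σ 2^(−ℓᵢ) = 2/16 + 2/16 + 2/16 + 2/16 + 1/16 + 4/16 + 1/16 + 2/16 + 2/16 = 18/16 = 1.125.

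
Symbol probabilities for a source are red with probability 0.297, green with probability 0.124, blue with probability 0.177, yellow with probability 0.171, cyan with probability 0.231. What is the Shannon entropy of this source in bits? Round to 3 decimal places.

2.260 bits

H = −Σ pᵢ log₂ pᵢ.
−0.297·log₂(0.297) = 0.5202
−0.124·log₂(0.124) = 0.3734
−0.177·log₂(0.177) = 0.4422
−0.171·log₂(0.171) = 0.4357
−0.231·log₂(0.231) = 0.4883
Sum ≈ 2.2598 → 2.260 bits.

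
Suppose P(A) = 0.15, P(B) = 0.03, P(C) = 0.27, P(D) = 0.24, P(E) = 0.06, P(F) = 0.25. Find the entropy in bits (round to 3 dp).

H = −Σ pᵢ log₂ pᵢ.
−0.15·log₂(0.15) = 0.4105
−0.03·log₂(0.03) = 0.1518
−0.27·log₂(0.27) = 0.5100
−0.24·log₂(0.24) = 0.4941
−0.06·log₂(0.06) = 0.2435
−0.25·log₂(0.25) = 0.5000
Sum ≈ 2.3100 → 2.310 bits.

2.310 bits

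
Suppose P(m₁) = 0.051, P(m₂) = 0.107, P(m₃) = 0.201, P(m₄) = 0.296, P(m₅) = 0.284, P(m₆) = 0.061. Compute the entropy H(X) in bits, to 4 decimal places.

H = −Σ pᵢ log₂ pᵢ.
−0.051·log₂(0.051) = 0.2190
−0.107·log₂(0.107) = 0.3450
−0.201·log₂(0.201) = 0.4653
−0.296·log₂(0.296) = 0.5199
−0.284·log₂(0.284) = 0.5158
−0.061·log₂(0.061) = 0.2461
Sum ≈ 2.3110 → 2.3110 bits.

2.3110 bits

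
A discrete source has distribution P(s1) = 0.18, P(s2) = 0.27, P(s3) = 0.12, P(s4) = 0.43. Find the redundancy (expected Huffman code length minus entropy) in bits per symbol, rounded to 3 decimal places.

Entropy H = −Σ p log₂ p ≈ 1.8460 bits.
Huffman merges: 3/25+9/50→3/10; 27/100+3/10→57/100; 43/100+57/100→1. L = 187/100 ≈ 1.8700.
L − H = 1.8700 − 1.8460 = 0.024 bits.

0.024 bits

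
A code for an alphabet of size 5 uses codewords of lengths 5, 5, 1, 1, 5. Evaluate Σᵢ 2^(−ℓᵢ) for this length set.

1.09375

With common denominator 2^5 = 32: Σ 2^(−ℓᵢ) = 1/32 + 1/32 + 16/32 + 16/32 + 1/32 = 35/32 = 1.09375.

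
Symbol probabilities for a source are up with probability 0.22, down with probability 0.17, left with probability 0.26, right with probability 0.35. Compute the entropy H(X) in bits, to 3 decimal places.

H = −Σ pᵢ log₂ pᵢ.
−0.22·log₂(0.22) = 0.4806
−0.17·log₂(0.17) = 0.4346
−0.26·log₂(0.26) = 0.5053
−0.35·log₂(0.35) = 0.5301
Sum ≈ 1.9505 → 1.951 bits.

1.951 bits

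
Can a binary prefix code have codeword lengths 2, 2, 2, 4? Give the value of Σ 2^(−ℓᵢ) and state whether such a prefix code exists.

0.8125; yes

With common denominator 2^4 = 16: Σ 2^(−ℓᵢ) = 4/16 + 4/16 + 4/16 + 1/16 = 13/16 = 0.8125.
Kraft's inequality requires Σ ≤ 1; here Σ = 0.8125 ≤ 1, so such a prefix code exists.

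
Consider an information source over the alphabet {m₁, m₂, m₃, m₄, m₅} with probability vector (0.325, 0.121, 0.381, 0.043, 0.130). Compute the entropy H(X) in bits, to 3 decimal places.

2.004 bits

H = −Σ pᵢ log₂ pᵢ.
−0.325·log₂(0.325) = 0.5270
−0.121·log₂(0.121) = 0.3687
−0.381·log₂(0.381) = 0.5304
−0.043·log₂(0.043) = 0.1952
−0.130·log₂(0.130) = 0.3826
Sum ≈ 2.0039 → 2.004 bits.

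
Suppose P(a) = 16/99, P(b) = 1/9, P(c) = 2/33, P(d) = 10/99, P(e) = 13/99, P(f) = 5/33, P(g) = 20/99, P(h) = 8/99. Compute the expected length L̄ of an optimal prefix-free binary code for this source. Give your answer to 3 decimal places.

Repeatedly combine the two least-probable nodes; the expected code length is the sum of the merged weights.
merge 2/33 + 8/99 → 14/99
merge 10/99 + 1/9 → 7/33
merge 13/99 + 14/99 → 3/11
merge 5/33 + 16/99 → 31/99
merge 20/99 + 7/33 → 41/99
merge 3/11 + 31/99 → 58/99
merge 41/99 + 58/99 → 1
L = 14/99 + 7/33 + 3/11 + 31/99 + 41/99 + 58/99 + 1 = 97/33 ≈ 2.939 bits/symbol.

2.939 bits/symbol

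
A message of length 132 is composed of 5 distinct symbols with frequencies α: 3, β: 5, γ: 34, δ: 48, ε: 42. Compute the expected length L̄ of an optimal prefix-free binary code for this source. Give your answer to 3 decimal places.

Probabilities are the counts divided by 132.
Repeatedly combine the two least-probable nodes; the expected code length is the sum of the merged weights.
merge 1/44 + 5/132 → 2/33
merge 2/33 + 17/66 → 7/22
merge 7/22 + 7/22 → 7/11
merge 4/11 + 7/11 → 1
L = 2/33 + 7/22 + 7/11 + 1 = 133/66 ≈ 2.015 bits/symbol.

2.015 bits/symbol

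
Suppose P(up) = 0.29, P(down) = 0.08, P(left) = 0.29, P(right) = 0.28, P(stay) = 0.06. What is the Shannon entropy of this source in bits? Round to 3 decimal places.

2.085 bits

H = −Σ pᵢ log₂ pᵢ.
−0.29·log₂(0.29) = 0.5179
−0.08·log₂(0.08) = 0.2915
−0.29·log₂(0.29) = 0.5179
−0.28·log₂(0.28) = 0.5142
−0.06·log₂(0.06) = 0.2435
Sum ≈ 2.0851 → 2.085 bits.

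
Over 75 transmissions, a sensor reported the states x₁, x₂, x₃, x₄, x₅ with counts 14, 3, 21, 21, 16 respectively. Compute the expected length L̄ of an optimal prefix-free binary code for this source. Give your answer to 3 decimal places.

Probabilities are the counts divided by 75.
Repeatedly combine the two least-probable nodes; the expected code length is the sum of the merged weights.
merge 1/25 + 14/75 → 17/75
merge 16/75 + 17/75 → 11/25
merge 7/25 + 7/25 → 14/25
merge 11/25 + 14/25 → 1
L = 17/75 + 11/25 + 14/25 + 1 = 167/75 ≈ 2.227 bits/symbol.

2.227 bits/symbol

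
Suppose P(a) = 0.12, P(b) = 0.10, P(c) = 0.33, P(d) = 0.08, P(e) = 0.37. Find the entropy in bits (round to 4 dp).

2.0493 bits

H = −Σ pᵢ log₂ pᵢ.
−0.12·log₂(0.12) = 0.3671
−0.10·log₂(0.10) = 0.3322
−0.33·log₂(0.33) = 0.5278
−0.08·log₂(0.08) = 0.2915
−0.37·log₂(0.37) = 0.5307
Sum ≈ 2.0493 → 2.0493 bits.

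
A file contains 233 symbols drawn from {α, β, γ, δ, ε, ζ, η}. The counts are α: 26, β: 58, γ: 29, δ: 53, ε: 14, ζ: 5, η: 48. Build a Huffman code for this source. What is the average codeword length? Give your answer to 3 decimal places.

2.592 bits/symbol

Probabilities are the counts divided by 233.
Repeatedly combine the two least-probable nodes; the expected code length is the sum of the merged weights.
merge 5/233 + 14/233 → 19/233
merge 19/233 + 26/233 → 45/233
merge 29/233 + 45/233 → 74/233
merge 48/233 + 53/233 → 101/233
merge 58/233 + 74/233 → 132/233
merge 101/233 + 132/233 → 1
L = 19/233 + 45/233 + 74/233 + 101/233 + 132/233 + 1 = 604/233 ≈ 2.592 bits/symbol.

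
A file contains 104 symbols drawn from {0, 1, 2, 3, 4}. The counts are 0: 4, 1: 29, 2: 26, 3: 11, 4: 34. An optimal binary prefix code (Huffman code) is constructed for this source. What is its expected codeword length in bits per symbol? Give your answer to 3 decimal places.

2.144 bits/symbol

Probabilities are the counts divided by 104.
Repeatedly combine the two least-probable nodes; the expected code length is the sum of the merged weights.
merge 1/26 + 11/104 → 15/104
merge 15/104 + 1/4 → 41/104
merge 29/104 + 17/52 → 63/104
merge 41/104 + 63/104 → 1
L = 15/104 + 41/104 + 63/104 + 1 = 223/104 ≈ 2.144 bits/symbol.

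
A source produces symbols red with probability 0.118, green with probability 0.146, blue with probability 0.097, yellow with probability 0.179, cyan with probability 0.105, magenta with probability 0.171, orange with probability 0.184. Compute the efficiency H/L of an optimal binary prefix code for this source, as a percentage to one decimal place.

98.2%

Entropy H = −Σ p log₂ p ≈ 2.7663 bits.
Huffman merges: 97/1000+21/200→101/500; 59/500+73/500→33/125; 171/1000+179/1000→7/20; 23/125+101/500→193/500; 33/125+7/20→307/500; 193/500+307/500→1. L = 352/125 ≈ 2.8160.
Efficiency = H/L = 2.7663/2.8160 = 98.2%.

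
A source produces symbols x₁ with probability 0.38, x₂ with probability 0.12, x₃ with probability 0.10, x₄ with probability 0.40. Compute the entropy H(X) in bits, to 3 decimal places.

1.758 bits

H = −Σ pᵢ log₂ pᵢ.
−0.38·log₂(0.38) = 0.5305
−0.12·log₂(0.12) = 0.3671
−0.10·log₂(0.10) = 0.3322
−0.40·log₂(0.40) = 0.5288
Sum ≈ 1.7585 → 1.758 bits.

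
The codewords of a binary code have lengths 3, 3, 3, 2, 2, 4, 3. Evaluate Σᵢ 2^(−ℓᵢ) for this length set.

1.0625

With common denominator 2^4 = 16: Σ 2^(−ℓᵢ) = 2/16 + 2/16 + 2/16 + 4/16 + 4/16 + 1/16 + 2/16 = 17/16 = 1.0625.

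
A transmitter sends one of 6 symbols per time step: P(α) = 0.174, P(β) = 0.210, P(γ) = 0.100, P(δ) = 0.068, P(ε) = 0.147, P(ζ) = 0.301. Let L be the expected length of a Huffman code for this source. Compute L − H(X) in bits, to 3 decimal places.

Entropy H = −Σ p log₂ p ≈ 2.4357 bits.
Huffman merges: 17/250+1/10→21/125; 147/1000+21/125→63/200; 87/500+21/100→48/125; 301/1000+63/200→77/125; 48/125+77/125→1. L = 2483/1000 ≈ 2.4830.
L − H = 2.4830 − 2.4357 = 0.047 bits.

0.047 bits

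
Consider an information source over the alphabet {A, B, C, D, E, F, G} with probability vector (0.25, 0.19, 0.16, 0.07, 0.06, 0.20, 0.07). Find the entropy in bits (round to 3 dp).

H = −Σ pᵢ log₂ pᵢ.
−0.25·log₂(0.25) = 0.5000
−0.19·log₂(0.19) = 0.4552
−0.16·log₂(0.16) = 0.4230
−0.07·log₂(0.07) = 0.2686
−0.06·log₂(0.06) = 0.2435
−0.20·log₂(0.20) = 0.4644
−0.07·log₂(0.07) = 0.2686
Sum ≈ 2.6233 → 2.623 bits.

2.623 bits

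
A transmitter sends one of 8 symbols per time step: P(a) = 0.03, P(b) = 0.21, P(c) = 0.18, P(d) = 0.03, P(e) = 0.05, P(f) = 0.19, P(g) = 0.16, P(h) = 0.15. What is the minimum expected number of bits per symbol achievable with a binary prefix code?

Repeatedly combine the two least-probable nodes; the expected code length is the sum of the merged weights.
merge 3/100 + 3/100 → 3/50
merge 1/20 + 3/50 → 11/100
merge 11/100 + 3/20 → 13/50
merge 4/25 + 9/50 → 17/50
merge 19/100 + 21/100 → 2/5
merge 13/50 + 17/50 → 3/5
merge 2/5 + 3/5 → 1
L = 3/50 + 11/100 + 13/50 + 17/50 + 2/5 + 3/5 + 1 = 277/100 = 2.77 bits/symbol.

2.77 bits/symbol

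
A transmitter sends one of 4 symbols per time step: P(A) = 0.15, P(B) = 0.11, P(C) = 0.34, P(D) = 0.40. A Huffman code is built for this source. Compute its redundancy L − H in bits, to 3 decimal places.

0.041 bits

Entropy H = −Σ p log₂ p ≈ 1.8188 bits.
Huffman merges: 11/100+3/20→13/50; 13/50+17/50→3/5; 2/5+3/5→1. L = 93/50 ≈ 1.8600.
L − H = 1.8600 − 1.8188 = 0.041 bits.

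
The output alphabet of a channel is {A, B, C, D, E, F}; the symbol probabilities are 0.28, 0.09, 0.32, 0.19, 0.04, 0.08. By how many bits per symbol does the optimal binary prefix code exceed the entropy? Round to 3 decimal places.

Entropy H = −Σ p log₂ p ≈ 2.2854 bits.
Huffman merges: 1/25+2/25→3/25; 9/100+3/25→21/100; 19/100+21/100→2/5; 7/25+8/25→3/5; 2/5+3/5→1. L = 233/100 ≈ 2.3300.
L − H = 2.3300 − 2.2854 = 0.045 bits.

0.045 bits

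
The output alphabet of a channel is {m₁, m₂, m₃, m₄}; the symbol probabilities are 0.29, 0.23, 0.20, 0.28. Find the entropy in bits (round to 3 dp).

H = −Σ pᵢ log₂ pᵢ.
−0.29·log₂(0.29) = 0.5179
−0.23·log₂(0.23) = 0.4877
−0.20·log₂(0.20) = 0.4644
−0.28·log₂(0.28) = 0.5142
Sum ≈ 1.9842 → 1.984 bits.

1.984 bits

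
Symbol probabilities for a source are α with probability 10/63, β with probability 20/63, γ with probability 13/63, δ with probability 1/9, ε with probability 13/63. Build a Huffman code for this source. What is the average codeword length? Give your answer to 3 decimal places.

Repeatedly combine the two least-probable nodes; the expected code length is the sum of the merged weights.
merge 1/9 + 10/63 → 17/63
merge 13/63 + 13/63 → 26/63
merge 17/63 + 20/63 → 37/63
merge 26/63 + 37/63 → 1
L = 17/63 + 26/63 + 37/63 + 1 = 143/63 ≈ 2.270 bits/symbol.

2.270 bits/symbol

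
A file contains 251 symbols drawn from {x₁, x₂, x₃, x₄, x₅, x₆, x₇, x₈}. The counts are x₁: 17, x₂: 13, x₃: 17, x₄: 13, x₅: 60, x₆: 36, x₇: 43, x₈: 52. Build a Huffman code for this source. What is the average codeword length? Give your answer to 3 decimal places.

Probabilities are the counts divided by 251.
Repeatedly combine the two least-probable nodes; the expected code length is the sum of the merged weights.
merge 13/251 + 13/251 → 26/251
merge 17/251 + 17/251 → 34/251
merge 26/251 + 34/251 → 60/251
merge 36/251 + 43/251 → 79/251
merge 52/251 + 60/251 → 112/251
merge 60/251 + 79/251 → 139/251
merge 112/251 + 139/251 → 1
L = 26/251 + 34/251 + 60/251 + 79/251 + 112/251 + 139/251 + 1 = 701/251 ≈ 2.793 bits/symbol.

2.793 bits/symbol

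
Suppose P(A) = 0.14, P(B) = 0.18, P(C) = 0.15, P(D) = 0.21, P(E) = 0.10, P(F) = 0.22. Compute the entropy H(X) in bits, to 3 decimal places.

H = −Σ pᵢ log₂ pᵢ.
−0.14·log₂(0.14) = 0.3971
−0.18·log₂(0.18) = 0.4453
−0.15·log₂(0.15) = 0.4105
−0.21·log₂(0.21) = 0.4728
−0.10·log₂(0.10) = 0.3322
−0.22·log₂(0.22) = 0.4806
Sum ≈ 2.5386 → 2.539 bits.

2.539 bits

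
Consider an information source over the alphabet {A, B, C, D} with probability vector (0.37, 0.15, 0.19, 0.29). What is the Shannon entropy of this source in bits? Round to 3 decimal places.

H = −Σ pᵢ log₂ pᵢ.
−0.37·log₂(0.37) = 0.5307
−0.15·log₂(0.15) = 0.4105
−0.19·log₂(0.19) = 0.4552
−0.29·log₂(0.29) = 0.5179
Sum ≈ 1.9144 → 1.914 bits.

1.914 bits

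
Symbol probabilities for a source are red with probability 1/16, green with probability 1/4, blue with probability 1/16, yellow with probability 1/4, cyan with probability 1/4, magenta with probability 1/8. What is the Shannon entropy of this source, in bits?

Each probability is a power of 1/2, so log₂(1/p) is an integer.
H = Σ p·log₂(1/p) = 1/16·4 + 1/4·2 + 1/16·4 + 1/4·2 + 1/4·2 + 1/8·3 = 2.375 bits.

2.375 bits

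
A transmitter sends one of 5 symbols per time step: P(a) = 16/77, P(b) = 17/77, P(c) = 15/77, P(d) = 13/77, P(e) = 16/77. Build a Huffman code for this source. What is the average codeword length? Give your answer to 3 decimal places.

Repeatedly combine the two least-probable nodes; the expected code length is the sum of the merged weights.
merge 13/77 + 15/77 → 4/11
merge 16/77 + 16/77 → 32/77
merge 17/77 + 4/11 → 45/77
merge 32/77 + 45/77 → 1
L = 4/11 + 32/77 + 45/77 + 1 = 26/11 ≈ 2.364 bits/symbol.

2.364 bits/symbol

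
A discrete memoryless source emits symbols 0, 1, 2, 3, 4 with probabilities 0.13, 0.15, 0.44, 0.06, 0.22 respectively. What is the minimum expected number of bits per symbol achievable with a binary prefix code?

Repeatedly combine the two least-probable nodes; the expected code length is the sum of the merged weights.
merge 3/50 + 13/100 → 19/100
merge 3/20 + 19/100 → 17/50
merge 11/50 + 17/50 → 14/25
merge 11/25 + 14/25 → 1
L = 19/100 + 17/50 + 14/25 + 1 = 209/100 = 2.09 bits/symbol.

2.09 bits/symbol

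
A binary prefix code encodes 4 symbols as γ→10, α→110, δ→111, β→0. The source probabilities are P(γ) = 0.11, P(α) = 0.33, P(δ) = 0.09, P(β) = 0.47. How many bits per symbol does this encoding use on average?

L̄ = Σ pᵢ·ℓᵢ = 0.11·2 + 0.33·3 + 0.09·3 + 0.47·1 = 1.95 bits/symbol.

1.95 bits/symbol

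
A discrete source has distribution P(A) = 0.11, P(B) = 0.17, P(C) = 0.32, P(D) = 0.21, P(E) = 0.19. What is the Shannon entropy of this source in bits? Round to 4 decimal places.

H = −Σ pᵢ log₂ pᵢ.
−0.11·log₂(0.11) = 0.3503
−0.17·log₂(0.17) = 0.4346
−0.32·log₂(0.32) = 0.5260
−0.21·log₂(0.21) = 0.4728
−0.19·log₂(0.19) = 0.4552
Sum ≈ 2.2390 → 2.2390 bits.

2.2390 bits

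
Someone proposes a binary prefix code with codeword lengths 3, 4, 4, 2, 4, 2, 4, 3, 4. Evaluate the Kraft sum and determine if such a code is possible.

1.0625; no

With common denominator 2^4 = 16: Σ 2^(−ℓᵢ) = 2/16 + 1/16 + 1/16 + 4/16 + 1/16 + 4/16 + 1/16 + 2/16 + 1/16 = 17/16 = 1.0625.
Kraft's inequality requires Σ ≤ 1; here Σ = 1.0625 > 1, so no such prefix code exists.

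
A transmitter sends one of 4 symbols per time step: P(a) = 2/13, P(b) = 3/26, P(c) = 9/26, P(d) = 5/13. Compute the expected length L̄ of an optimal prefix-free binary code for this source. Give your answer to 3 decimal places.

Repeatedly combine the two least-probable nodes; the expected code length is the sum of the merged weights.
merge 3/26 + 2/13 → 7/26
merge 7/26 + 9/26 → 8/13
merge 5/13 + 8/13 → 1
L = 7/26 + 8/13 + 1 = 49/26 ≈ 1.885 bits/symbol.

1.885 bits/symbol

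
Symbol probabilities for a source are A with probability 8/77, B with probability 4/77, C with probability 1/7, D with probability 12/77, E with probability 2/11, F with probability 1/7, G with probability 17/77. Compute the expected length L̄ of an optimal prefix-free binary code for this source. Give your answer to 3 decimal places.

2.753 bits/symbol

Repeatedly combine the two least-probable nodes; the expected code length is the sum of the merged weights.
merge 4/77 + 8/77 → 12/77
merge 1/7 + 1/7 → 2/7
merge 12/77 + 12/77 → 24/77
merge 2/11 + 17/77 → 31/77
merge 2/7 + 24/77 → 46/77
merge 31/77 + 46/77 → 1
L = 12/77 + 2/7 + 24/77 + 31/77 + 46/77 + 1 = 212/77 ≈ 2.753 bits/symbol.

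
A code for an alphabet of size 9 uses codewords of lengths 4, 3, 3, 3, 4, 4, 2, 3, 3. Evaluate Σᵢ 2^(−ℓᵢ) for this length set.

1.0625

With common denominator 2^4 = 16: Σ 2^(−ℓᵢ) = 1/16 + 2/16 + 2/16 + 2/16 + 1/16 + 1/16 + 4/16 + 2/16 + 2/16 = 17/16 = 1.0625.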